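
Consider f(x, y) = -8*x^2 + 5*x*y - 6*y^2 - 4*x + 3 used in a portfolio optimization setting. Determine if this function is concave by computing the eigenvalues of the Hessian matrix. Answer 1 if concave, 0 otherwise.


The Hessian of f(x,y) = -8*x^2 + 5*x*y - 6*y^2 - 4*x + 3 is:
H = [[-16, 5], [5, -12]]
Trace = -16 - 12 = -28
Determinant = -16*-12 - (5)^2 = 167
Discriminant = (-28)^2 - 4*167 = 116.0
Eigenvalues: lambda_1 = -19.3852, lambda_2 = -8.6148
The function is concave.

1


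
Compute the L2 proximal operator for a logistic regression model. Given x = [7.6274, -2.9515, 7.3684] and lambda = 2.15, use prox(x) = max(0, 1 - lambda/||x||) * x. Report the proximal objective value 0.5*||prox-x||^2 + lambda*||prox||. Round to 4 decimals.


Step 1: Compute ||x||.
||x|| = 11.0083
Step 2: Compute scaling factor.
scale = max(0, 1 - 2.15/11.0083) = 0.8047
Step 3: prox(x) = [6.1377, -2.375, 5.9293]
||prox(x)|| = 8.8583
Step 4: Proximal objective.
0.5*||prox-x||^2 = 2.3113
lambda*||prox|| = 19.0453
Total = 21.3565


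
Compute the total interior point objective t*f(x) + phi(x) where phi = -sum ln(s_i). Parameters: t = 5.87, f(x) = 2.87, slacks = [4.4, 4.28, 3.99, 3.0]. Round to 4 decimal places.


Step 1: Compute log-barrier.
ln values: [1.4816, 1.454, 1.3838, 1.0986]
phi = -(1.4816 + 1.454 + 1.3838 + 1.0986) = -5.418
Step 2: Compute augmented objective.
t*f(x) = 5.87*2.87 = 16.8469
Total = 16.8469 - 5.418 = 11.4289


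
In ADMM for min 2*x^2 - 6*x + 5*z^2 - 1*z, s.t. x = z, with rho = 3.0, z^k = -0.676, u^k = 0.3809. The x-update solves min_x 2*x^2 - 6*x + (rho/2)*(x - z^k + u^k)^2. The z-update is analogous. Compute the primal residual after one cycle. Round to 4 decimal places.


ADMM iteration with rho = 3.0, z^k = -0.676, u^k = 0.3809
Step 1: x-update.
Minimize 2*x^2 - 6*x + (3.0/2)*(x + 0.676 + 0.3809)^2
FOC: (2*2 + 3.0)*x = 6 + 3.0*(-0.676 - 0.3809)
x^{k+1} = 0.4042
Step 2: z-update.
Minimize 5*z^2 - 1*z + (3.0/2)*(0.4042 - z + 0.3809)^2
FOC: (2*5 + 3.0)*z = 1 + 3.0*(0.4042 + 0.3809)
z^{k+1} = 0.2581
Step 3: u-update.
u^{k+1} = 0.3809 + 0.4042 - 0.2581 = 0.527
Step 4: Primal residual = |0.4042 - 0.2581| = 0.1461


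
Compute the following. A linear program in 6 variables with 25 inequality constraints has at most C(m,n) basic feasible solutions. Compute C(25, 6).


Each vertex corresponds to some choice of n active constraints out of m, so the number of vertices is at most C(m, n) = m! / (n!(m-n)!).
m = 25, n = 6
Numerator: 25 * 24 * 23 * 22 * 21 * 20
Denominator: 6! = 720
C(25, 6) = 177100


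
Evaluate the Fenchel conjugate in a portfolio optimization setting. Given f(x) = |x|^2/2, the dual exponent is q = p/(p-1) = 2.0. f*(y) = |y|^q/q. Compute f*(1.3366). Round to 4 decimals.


The conjugate exponent q satisfies 1/p + 1/q = 1.
p = 2, so q = 2/(2 - 1) = 2.0
|y|^q = 1.3366^2.0 = 1.7865
f*(1.3366) = 1.7865 / 2.0 = 0.8932


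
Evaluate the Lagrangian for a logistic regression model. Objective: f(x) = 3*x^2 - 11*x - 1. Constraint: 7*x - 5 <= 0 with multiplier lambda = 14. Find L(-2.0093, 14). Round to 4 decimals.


Step 1: Evaluate f(x).
f(-2.0093) = 3*(-2.0093)^2 - 11*(-2.0093) - 1 = 33.2142
Step 2: Evaluate g(x).
g(-2.0093) = 7*-2.0093 - 5 = -19.0651
Step 3: Compute Lagrangian.
L = 33.2142 + 14*-19.0651 = -233.6972


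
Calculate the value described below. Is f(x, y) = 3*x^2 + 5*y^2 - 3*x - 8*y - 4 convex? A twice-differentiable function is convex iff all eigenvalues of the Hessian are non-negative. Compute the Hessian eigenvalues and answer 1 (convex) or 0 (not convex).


The Hessian of f(x,y) = 3*x^2 + 5*y^2 - 3*x - 8*y - 4 is:
H = [[6, 0], [0, 10]]
Trace = 6 + 10 = 16
Determinant = 6*10 - (0)^2 = 60
Discriminant = (16)^2 - 4*60 = 16.0
Eigenvalues: lambda_1 = 6.0, lambda_2 = 10.0
The function is convex.

1


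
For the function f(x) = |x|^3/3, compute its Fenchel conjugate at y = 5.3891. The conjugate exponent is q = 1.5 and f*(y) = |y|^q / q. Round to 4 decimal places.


The conjugate exponent q satisfies 1/p + 1/q = 1.
p = 3, so q = 3/(3 - 1) = 1.5
|y|^q = 5.3891^1.5 = 12.5105
f*(5.3891) = 12.5105 / 1.5 = 8.3403


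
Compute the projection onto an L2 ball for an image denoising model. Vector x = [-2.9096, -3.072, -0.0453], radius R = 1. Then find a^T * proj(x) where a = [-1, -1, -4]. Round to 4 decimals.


Step 1: Compute ||x|| (intermediates to 6 decimals).
||x|| = sqrt((-2.9096)^2 + (-3.072)^2 + (-0.0453)^2) = 4.231431
Step 2: Project.
Since ||x|| > R, scale = R/||x|| = 1/4.231431 = 0.236327, proj(x) = scale * x
proj(x) = [-0.687617, -0.725997, -0.010706]
Step 3: Dot product.
a^T * proj(x) = -1*(-0.687617) - 1*(-0.725997) - 4*(-0.010706) = 1.4564


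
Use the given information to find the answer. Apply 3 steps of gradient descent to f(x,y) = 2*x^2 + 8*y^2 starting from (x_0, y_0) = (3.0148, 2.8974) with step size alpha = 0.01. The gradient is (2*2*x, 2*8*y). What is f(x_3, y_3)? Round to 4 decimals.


Gradient descent on f(x,y) = 2*x^2 + 8*y^2.
Starting point: (3.0148, 2.8974), alpha = 0.01
Step 1: grad_x = 2*2*3.0148 = 12.0592, grad_y = 2*8*2.8974 = 46.3584
  x_1 = 3.0148 - 0.01*12.0592 = 2.8942
  y_1 = 2.8974 - 0.01*46.3584 = 2.4338
Step 2: grad_x = 2*2*2.8942 = 11.5768, grad_y = 2*8*2.4338 = 38.9411
  x_2 = 2.8942 - 0.01*11.5768 = 2.7784
  y_2 = 2.4338 - 0.01*38.9411 = 2.0444
Step 3: grad_x = 2*2*2.7784 = 11.1138, grad_y = 2*8*2.0444 = 32.7105
  x_3 = 2.7784 - 0.01*11.1138 = 2.6673
  y_3 = 2.0444 - 0.01*32.7105 = 1.7173
f(2.6673, 1.7173) = 2*2.6673^2 + 8*1.7173^2 = 37.822


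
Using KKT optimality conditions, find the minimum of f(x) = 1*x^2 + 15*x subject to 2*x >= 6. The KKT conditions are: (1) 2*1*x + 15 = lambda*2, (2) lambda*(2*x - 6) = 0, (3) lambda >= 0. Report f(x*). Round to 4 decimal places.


Step 1: Try lambda = 0 (constraint inactive).
x_unc = -15/(2*1) = -7.5
Check: 2*-7.5 = -15.0 < 6 -- violated!
Step 2: Constraint must be active: 2*x = 6
x* = 6/2 = 3.0
lambda = (2*1*3.0 + 15)/2 = 10.5
Step 3: Compute optimal value.
f(x*) = 1*3.0^2 + 15*3.0 = 54.0


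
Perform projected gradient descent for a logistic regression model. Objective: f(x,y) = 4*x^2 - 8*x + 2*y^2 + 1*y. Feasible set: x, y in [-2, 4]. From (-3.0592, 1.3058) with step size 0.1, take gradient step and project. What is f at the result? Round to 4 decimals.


Step 1: Compute gradient at (-3.0592, 1.3058).
grad_x = 2*4*-3.0592 - 8 = -32.4736
grad_y = 2*2*1.3058 + 1 = 6.2232
Step 2: Gradient step.
x_raw = -3.0592 - 0.1*-32.4736 = 0.1882
y_raw = 1.3058 - 0.1*6.2232 = 0.6835
Step 3: Project onto [-2, 4].
x_proj = clip(0.1882) = 0.1882
y_proj = clip(0.6835) = 0.6835
Step 4: Evaluate f.
f(0.1882, 0.6835) = 0.2541


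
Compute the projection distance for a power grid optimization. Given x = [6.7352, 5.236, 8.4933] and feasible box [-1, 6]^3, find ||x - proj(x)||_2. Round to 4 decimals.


Project each component onto [-1, 6].
clip(6.7352) = 6.0, clip(5.236) = 5.236, clip(8.4933) = 6.0
Projection = [6.0, 5.236, 6.0]
Squared diffs: [0.5405, 0.0, 6.2165]
Distance = sqrt(6.757) = 2.5994


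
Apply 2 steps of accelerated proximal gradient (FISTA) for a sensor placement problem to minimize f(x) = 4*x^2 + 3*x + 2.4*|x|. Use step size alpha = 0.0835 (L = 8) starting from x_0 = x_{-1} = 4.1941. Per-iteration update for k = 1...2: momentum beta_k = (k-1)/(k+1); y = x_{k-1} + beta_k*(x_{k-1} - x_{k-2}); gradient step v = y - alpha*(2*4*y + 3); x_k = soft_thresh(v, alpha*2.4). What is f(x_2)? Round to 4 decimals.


FISTA on f(x) = 4*x^2 + 3*x + 2.4*|x|
L = 8, alpha = 0.0835
Iteration 1: beta = 0.0, y = 4.1941 + 0.0*(4.1941 - 4.1941) = 4.1941
  grad(y) = 36.5528, v = y - alpha*grad = 1.1419
  prox(v) = soft_thresh(1.1419, 0.2004) = 0.9415
Iteration 2: beta = 0.3333, y = 0.9415 + 0.3333*(0.9415 - 4.1941) = -0.1426
  grad(y) = 1.8588, v = y - alpha*grad = -0.2979
  prox(v) = soft_thresh(-0.2979, 0.2004) = -0.0975
f(x_2) = 4*(-0.0975)^2 + 3*(-0.0975) + 2.4*|-0.0975| = -0.0205


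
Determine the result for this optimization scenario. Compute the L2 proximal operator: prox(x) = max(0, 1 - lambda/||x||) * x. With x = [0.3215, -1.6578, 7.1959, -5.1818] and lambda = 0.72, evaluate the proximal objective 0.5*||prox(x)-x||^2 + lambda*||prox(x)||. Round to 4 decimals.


Step 1: Compute ||x||.
||x|| = 9.0268
Step 2: Compute scaling factor.
scale = max(0, 1 - 0.72/9.0268) = 0.9202
Step 3: prox(x) = [0.2959, -1.5256, 6.6219, -4.7685]
||prox(x)|| = 8.3068
Step 4: Proximal objective.
0.5*||prox-x||^2 = 0.2592
lambda*||prox|| = 5.9809
Total = 6.2401


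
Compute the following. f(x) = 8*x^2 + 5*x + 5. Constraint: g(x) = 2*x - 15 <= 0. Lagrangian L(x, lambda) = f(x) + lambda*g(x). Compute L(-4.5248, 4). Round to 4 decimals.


Step 1: Evaluate f(x).
f(-4.5248) = 8*(-4.5248)^2 + 5*(-4.5248) + 5 = 146.1665
Step 2: Evaluate g(x).
g(-4.5248) = 2*-4.5248 - 15 = -24.0496
Step 3: Compute Lagrangian.
L = 146.1665 + 4*-24.0496 = 49.9681


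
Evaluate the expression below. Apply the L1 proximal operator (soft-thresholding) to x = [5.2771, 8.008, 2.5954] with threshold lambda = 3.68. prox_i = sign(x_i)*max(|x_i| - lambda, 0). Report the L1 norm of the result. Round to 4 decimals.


Soft-thresholding with lambda = 3.68:
prox(5.2771) = sign(5.2771)*max(|5.2771| - 3.68, 0) = 1.5971
prox(8.008) = sign(8.008)*max(|8.008| - 3.68, 0) = 4.328
prox(2.5954) = sign(2.5954)*max(|2.5954| - 3.68, 0) = 0.0
prox(x) = [1.5971, 4.328, 0.0]
||prox(x)||_1 = 1.5971 + 4.328 + 0.0 = 5.9251


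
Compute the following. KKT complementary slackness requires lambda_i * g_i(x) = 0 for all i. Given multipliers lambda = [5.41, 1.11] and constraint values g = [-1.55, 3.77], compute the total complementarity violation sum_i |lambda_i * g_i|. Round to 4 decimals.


KKT complementary slackness check:
lambda_1 * g_1 = 5.41 * -1.55 = -8.3855
lambda_2 * g_2 = 1.11 * 3.77 = 4.1847
Total violation = 8.3855 + 4.1847 = 12.5702


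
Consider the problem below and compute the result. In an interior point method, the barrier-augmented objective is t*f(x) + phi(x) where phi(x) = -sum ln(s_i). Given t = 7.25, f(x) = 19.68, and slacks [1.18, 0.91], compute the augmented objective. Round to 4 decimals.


Step 1: Compute log-barrier.
ln values: [0.1655, -0.0943]
phi = -(0.1655 - 0.0943) = -0.0712
Step 2: Compute augmented objective.
t*f(x) = 7.25*19.68 = 142.68
Total = 142.68 - 0.0712 = 142.6088


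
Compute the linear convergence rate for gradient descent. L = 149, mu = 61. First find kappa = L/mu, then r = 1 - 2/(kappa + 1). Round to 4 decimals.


Step 1: Compute the condition number.
kappa = L/mu = 149/61 = 2.4426
Step 2: Compute the convergence rate.
r = 1 - 2/(kappa + 1) = 1 - 2*mu/(L + mu) = (L - mu)/(L + mu) = 88/210 = 0.419


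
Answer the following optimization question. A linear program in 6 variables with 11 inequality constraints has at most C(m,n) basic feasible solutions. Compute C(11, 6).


Each vertex corresponds to some choice of n active constraints out of m, so the number of vertices is at most C(m, n) = m! / (n!(m-n)!).
m = 11, n = 6
Numerator: 11 * 10 * 9 * 8 * 7 * 6
Denominator: 6! = 720
C(11, 6) = 462


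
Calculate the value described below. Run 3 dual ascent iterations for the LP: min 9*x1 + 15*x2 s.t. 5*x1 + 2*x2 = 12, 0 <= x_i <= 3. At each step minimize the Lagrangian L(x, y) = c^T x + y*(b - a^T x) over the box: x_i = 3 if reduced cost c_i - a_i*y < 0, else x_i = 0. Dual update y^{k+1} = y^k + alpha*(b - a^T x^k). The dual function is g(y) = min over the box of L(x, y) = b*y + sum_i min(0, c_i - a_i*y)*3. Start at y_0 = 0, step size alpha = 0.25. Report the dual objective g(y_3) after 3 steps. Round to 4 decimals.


Dual ascent for LP: min 9*x1 + 15*x2, 5*x1 + 2*x2 = 12, 0 <= x_i <= 3
Step 1: y^k = 0.0, reduced costs: (9.0, 15.0)
  x^k = (0.0, 0.0), subgradient = b - a^T x = 12.0
  y^{k+1} = 0.0 + 0.25*12.0 = 3.0
Step 2: y^k = 3.0, reduced costs: (-6.0, 9.0)
  x^k = (3.0, 0.0), subgradient = b - a^T x = -3.0
  y^{k+1} = 3.0 + 0.25*-3.0 = 2.25
Step 3: y^k = 2.25, reduced costs: (-2.25, 10.5)
  x^k = (3.0, 0.0), subgradient = b - a^T x = -3.0
  y^{k+1} = 2.25 + 0.25*-3.0 = 1.5
Dual objective at y_3 = 1.5: reduced costs (1.5, 12.0), box minimizer x = (0.0, 0.0)
g(y_3) = b*y + (c1 - a1*y)*x1 + (c2 - a2*y)*x2 = 12*1.5 + 1.5*0.0 + 12.0*0.0 = 18.0 + 0.0 + 0.0 = 18.0


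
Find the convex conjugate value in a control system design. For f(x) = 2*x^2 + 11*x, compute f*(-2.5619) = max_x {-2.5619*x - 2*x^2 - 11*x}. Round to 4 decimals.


f*(y) = sup_x {y*x - a*x^2 - b*x} = sup_x {(y-b)*x - a*x^2}
FOC: (y - b) - 2a*x = 0 => x* = (y - b)/(2a)
x* = (-2.5619 - 11)/(2*2) = -3.3905
f*(-2.5619) = (y-b)^2/(4a) = (-2.5619 - 11)^2/(4*2)
= 183.9251/8 = 22.9906


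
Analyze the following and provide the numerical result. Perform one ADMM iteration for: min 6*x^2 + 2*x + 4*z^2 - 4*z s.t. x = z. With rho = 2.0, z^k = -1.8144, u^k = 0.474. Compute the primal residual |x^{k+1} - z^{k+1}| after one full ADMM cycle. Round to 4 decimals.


ADMM iteration with rho = 2.0, z^k = -1.8144, u^k = 0.474
Step 1: x-update.
Minimize 6*x^2 + 2*x + (2.0/2)*(x + 1.8144 + 0.474)^2
FOC: (2*6 + 2.0)*x = -2 + 2.0*(-1.8144 - 0.474)
x^{k+1} = -0.4698
Step 2: z-update.
Minimize 4*z^2 - 4*z + (2.0/2)*(-0.4698 - z + 0.474)^2
FOC: (2*4 + 2.0)*z = 4 + 2.0*(-0.4698 + 0.474)
z^{k+1} = 0.4008
Step 3: u-update.
u^{k+1} = 0.474 - 0.4698 - 0.4008 = -0.3966
Step 4: Primal residual = |-0.4698 - 0.4008| = 0.8706


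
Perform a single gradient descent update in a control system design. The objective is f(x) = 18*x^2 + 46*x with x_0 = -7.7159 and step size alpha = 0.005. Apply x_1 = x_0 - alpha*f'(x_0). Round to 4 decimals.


We compute the gradient at x_0 and apply the update.
f'(x) = 36*x + 46
f'(-7.7159) = 36*-7.7159 + 46 = -231.7724
x_1 = -7.7159 - 0.005*-231.7724 = -6.557


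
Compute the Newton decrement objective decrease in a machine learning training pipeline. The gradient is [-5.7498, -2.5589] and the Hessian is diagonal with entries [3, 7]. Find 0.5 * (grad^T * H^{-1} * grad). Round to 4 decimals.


Step 1: H is diagonal, so H^(-1) * g = [-1.9166, -0.3656].
Step 2: g^T H^(-1) g = sum_i g_i^2 / H_ii
  = (-5.7498)^2/3 + (-2.5589)^2/7
  = 11.0201 + 0.9354 = 11.9555
Step 3: Objective decrease = 0.5 * g^T H^(-1) g = 5.9777


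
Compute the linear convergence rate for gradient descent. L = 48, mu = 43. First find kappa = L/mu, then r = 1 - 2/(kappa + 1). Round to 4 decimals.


Step 1: Compute the condition number.
kappa = L/mu = 48/43 = 1.1163
Step 2: Compute the convergence rate.
r = 1 - 2/(kappa + 1) = 1 - 2*mu/(L + mu) = (L - mu)/(L + mu) = 5/91 = 0.0549


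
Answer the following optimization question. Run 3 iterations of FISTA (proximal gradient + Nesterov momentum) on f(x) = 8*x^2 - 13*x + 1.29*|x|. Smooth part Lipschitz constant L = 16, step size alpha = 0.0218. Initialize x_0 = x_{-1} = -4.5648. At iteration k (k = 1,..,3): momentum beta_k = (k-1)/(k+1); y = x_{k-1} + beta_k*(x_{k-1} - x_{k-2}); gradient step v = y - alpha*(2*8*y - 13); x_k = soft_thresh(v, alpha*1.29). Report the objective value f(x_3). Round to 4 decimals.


FISTA on f(x) = 8*x^2 - 13*x + 1.29*|x|
L = 16, alpha = 0.0218
Iteration 1: beta = 0.0, y = -4.5648 + 0.0*(-4.5648 + 4.5648) = -4.5648
  grad(y) = -86.0368, v = y - alpha*grad = -2.6892
  prox(v) = soft_thresh(-2.6892, 0.0281) = -2.6611
Iteration 2: beta = 0.3333, y = -2.6611 + 0.3333*(-2.6611 + 4.5648) = -2.0265
  grad(y) = -45.424, v = y - alpha*grad = -1.0363
  prox(v) = soft_thresh(-1.0363, 0.0281) = -1.0081
Iteration 3: beta = 0.5, y = -1.0081 + 0.5*(-1.0081 + 2.6611) = -0.1817
  grad(y) = -15.9066, v = y - alpha*grad = 0.1651
  prox(v) = soft_thresh(0.1651, 0.0281) = 0.137
f(x_3) = 8*0.137^2 - 13*0.137 + 1.29*|0.137| = -1.4539


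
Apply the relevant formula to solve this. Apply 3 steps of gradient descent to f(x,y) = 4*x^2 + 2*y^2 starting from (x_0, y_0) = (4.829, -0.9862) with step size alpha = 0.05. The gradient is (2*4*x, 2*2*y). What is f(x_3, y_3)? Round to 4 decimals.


Gradient descent on f(x,y) = 4*x^2 + 2*y^2.
Starting point: (4.829, -0.9862), alpha = 0.05
Step 1: grad_x = 2*4*4.829 = 38.632, grad_y = 2*2*-0.9862 = -3.9448
  x_1 = 4.829 - 0.05*38.632 = 2.8974
  y_1 = -0.9862 - 0.05*-3.9448 = -0.789
Step 2: grad_x = 2*4*2.8974 = 23.1792, grad_y = 2*2*-0.789 = -3.1558
  x_2 = 2.8974 - 0.05*23.1792 = 1.7384
  y_2 = -0.789 - 0.05*-3.1558 = -0.6312
Step 3: grad_x = 2*4*1.7384 = 13.9075, grad_y = 2*2*-0.6312 = -2.5247
  x_3 = 1.7384 - 0.05*13.9075 = 1.0431
  y_3 = -0.6312 - 0.05*-2.5247 = -0.5049
f(1.0431, -0.5049) = 4*1.0431^2 + 2*(-0.5049)^2 = 4.8618


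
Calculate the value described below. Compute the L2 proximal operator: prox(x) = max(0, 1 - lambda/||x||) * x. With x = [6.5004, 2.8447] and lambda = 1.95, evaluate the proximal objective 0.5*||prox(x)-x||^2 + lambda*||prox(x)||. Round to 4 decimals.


Step 1: Compute ||x||.
||x|| = 7.0956
Step 2: Compute scaling factor.
scale = max(0, 1 - 1.95/7.0956) = 0.7252
Step 3: prox(x) = [4.714, 2.0629]
||prox(x)|| = 5.1456
Step 4: Proximal objective.
0.5*||prox-x||^2 = 1.9013
lambda*||prox|| = 10.0339
Total = 11.9352


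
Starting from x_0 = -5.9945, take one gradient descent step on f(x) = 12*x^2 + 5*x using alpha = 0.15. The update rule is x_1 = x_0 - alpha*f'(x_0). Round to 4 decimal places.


We compute the gradient at x_0 and apply the update.
f'(x) = 24*x + 5
f'(-5.9945) = 24*-5.9945 + 5 = -138.868
x_1 = -5.9945 - 0.15*-138.868 = 14.8357


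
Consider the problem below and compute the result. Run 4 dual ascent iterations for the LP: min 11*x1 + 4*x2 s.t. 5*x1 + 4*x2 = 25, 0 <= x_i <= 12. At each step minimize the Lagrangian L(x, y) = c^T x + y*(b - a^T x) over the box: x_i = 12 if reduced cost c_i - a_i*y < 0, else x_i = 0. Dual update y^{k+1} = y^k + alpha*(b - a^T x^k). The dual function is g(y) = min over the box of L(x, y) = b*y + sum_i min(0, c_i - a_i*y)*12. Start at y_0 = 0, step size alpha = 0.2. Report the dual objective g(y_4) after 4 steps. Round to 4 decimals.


Dual ascent for LP: min 11*x1 + 4*x2, 5*x1 + 4*x2 = 25, 0 <= x_i <= 12
Step 1: y^k = 0.0, reduced costs: (11.0, 4.0)
  x^k = (0.0, 0.0), subgradient = b - a^T x = 25.0
  y^{k+1} = 0.0 + 0.2*25.0 = 5.0
Step 2: y^k = 5.0, reduced costs: (-14.0, -16.0)
  x^k = (12.0, 12.0), subgradient = b - a^T x = -83.0
  y^{k+1} = 5.0 + 0.2*-83.0 = -11.6
Step 3: y^k = -11.6, reduced costs: (69.0, 50.4)
  x^k = (0.0, 0.0), subgradient = b - a^T x = 25.0
  y^{k+1} = -11.6 + 0.2*25.0 = -6.6
Step 4: y^k = -6.6, reduced costs: (44.0, 30.4)
  x^k = (0.0, 0.0), subgradient = b - a^T x = 25.0
  y^{k+1} = -6.6 + 0.2*25.0 = -1.6
Dual objective at y_4 = -1.6: reduced costs (19.0, 10.4), box minimizer x = (0.0, 0.0)
g(y_4) = b*y + (c1 - a1*y)*x1 + (c2 - a2*y)*x2 = 25*(-1.6) + 19.0*0.0 + 10.4*0.0 = -40.0 + 0.0 + 0.0 = -40.0


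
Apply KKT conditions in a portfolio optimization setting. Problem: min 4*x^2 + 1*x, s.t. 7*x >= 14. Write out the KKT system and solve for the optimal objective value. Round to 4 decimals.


Step 1: Try lambda = 0 (constraint inactive).
x_unc = -1/(2*4) = -0.125
Check: 7*-0.125 = -0.875 < 14 -- violated!
Step 2: Constraint must be active: 7*x = 14
x* = 14/7 = 2.0
lambda = (2*4*2.0 + 1)/7 = 2.4286
Step 3: Compute optimal value.
f(x*) = 4*2.0^2 + 1*2.0 = 18.0


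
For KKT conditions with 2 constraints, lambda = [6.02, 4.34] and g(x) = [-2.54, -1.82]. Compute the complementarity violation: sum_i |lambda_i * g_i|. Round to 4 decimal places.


KKT complementary slackness check:
lambda_1 * g_1 = 6.02 * -2.54 = -15.2908
lambda_2 * g_2 = 4.34 * -1.82 = -7.8988
Total violation = 15.2908 + 7.8988 = 23.1896


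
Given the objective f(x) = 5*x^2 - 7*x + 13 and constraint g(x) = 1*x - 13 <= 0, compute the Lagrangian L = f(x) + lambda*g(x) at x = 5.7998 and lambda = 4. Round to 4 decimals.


Step 1: Evaluate f(x).
f(5.7998) = 5*5.7998^2 - 7*5.7998 + 13 = 140.5898
Step 2: Evaluate g(x).
g(5.7998) = 1*5.7998 - 13 = -7.2002
Step 3: Compute Lagrangian.
L = 140.5898 + 4*-7.2002 = 111.789


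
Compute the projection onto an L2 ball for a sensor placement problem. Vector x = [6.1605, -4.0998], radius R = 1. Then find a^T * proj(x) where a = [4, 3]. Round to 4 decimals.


Step 1: Compute ||x|| (intermediates to 6 decimals).
||x|| = sqrt(6.1605^2 + (-4.0998)^2) = 7.400008
Step 2: Project.
Since ||x|| > R, scale = R/||x|| = 1/7.400008 = 0.135135, proj(x) = scale * x
proj(x) = [0.832499, -0.554026]
Step 3: Dot product.
a^T * proj(x) = 4*0.832499 + 3*(-0.554026) = 1.6679


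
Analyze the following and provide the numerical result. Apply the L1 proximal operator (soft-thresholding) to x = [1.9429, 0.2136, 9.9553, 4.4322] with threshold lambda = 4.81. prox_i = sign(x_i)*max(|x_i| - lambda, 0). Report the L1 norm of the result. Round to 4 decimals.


Soft-thresholding with lambda = 4.81:
prox(1.9429) = sign(1.9429)*max(|1.9429| - 4.81, 0) = 0.0
prox(0.2136) = sign(0.2136)*max(|0.2136| - 4.81, 0) = 0.0
prox(9.9553) = sign(9.9553)*max(|9.9553| - 4.81, 0) = 5.1453
prox(4.4322) = sign(4.4322)*max(|4.4322| - 4.81, 0) = 0.0
prox(x) = [0.0, 0.0, 5.1453, 0.0]
||prox(x)||_1 = 0.0 + 0.0 + 5.1453 + 0.0 = 5.1453


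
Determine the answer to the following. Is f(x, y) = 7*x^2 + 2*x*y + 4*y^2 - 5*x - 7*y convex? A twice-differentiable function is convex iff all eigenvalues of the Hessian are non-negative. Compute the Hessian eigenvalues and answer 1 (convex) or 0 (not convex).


The Hessian of f(x,y) = 7*x^2 + 2*x*y + 4*y^2 - 5*x - 7*y is:
H = [[14, 2], [2, 8]]
Trace = 14 + 8 = 22
Determinant = 14*8 - (2)^2 = 108
Discriminant = (22)^2 - 4*108 = 52.0
Eigenvalues: lambda_1 = 7.3944, lambda_2 = 14.6056
The function is convex.

1


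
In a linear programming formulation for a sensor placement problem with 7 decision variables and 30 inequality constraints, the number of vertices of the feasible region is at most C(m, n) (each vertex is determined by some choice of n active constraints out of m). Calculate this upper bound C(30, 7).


Each vertex corresponds to some choice of n active constraints out of m, so the number of vertices is at most C(m, n) = m! / (n!(m-n)!).
m = 30, n = 7
Numerator: 30 * 29 * 28 * 27 * 26 * 25 * 24
Denominator: 7! = 5040
C(30, 7) = 2035800


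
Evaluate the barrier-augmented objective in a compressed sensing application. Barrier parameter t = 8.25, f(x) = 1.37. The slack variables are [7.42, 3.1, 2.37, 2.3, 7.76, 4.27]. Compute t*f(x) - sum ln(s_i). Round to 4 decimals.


Step 1: Compute log-barrier.
ln values: [2.0042, 1.1314, 0.8629, 0.8329, 2.049, 1.4516]
phi = -(2.0042 + 1.1314 + 0.8629 + 0.8329 + 2.049 + 1.4516) = -8.332
Step 2: Compute augmented objective.
t*f(x) = 8.25*1.37 = 11.3025
Total = 11.3025 - 8.332 = 2.9705


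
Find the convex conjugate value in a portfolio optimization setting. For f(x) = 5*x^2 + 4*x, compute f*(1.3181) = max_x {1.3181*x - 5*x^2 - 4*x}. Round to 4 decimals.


f*(y) = sup_x {y*x - a*x^2 - b*x} = sup_x {(y-b)*x - a*x^2}
FOC: (y - b) - 2a*x = 0 => x* = (y - b)/(2a)
x* = (1.3181 - 4)/(2*5) = -0.2682
f*(1.3181) = (y-b)^2/(4a) = (1.3181 - 4)^2/(4*5)
= 7.1926/20 = 0.3596


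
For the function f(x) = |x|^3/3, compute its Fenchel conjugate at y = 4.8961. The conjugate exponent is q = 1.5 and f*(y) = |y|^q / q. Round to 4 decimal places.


The conjugate exponent q satisfies 1/p + 1/q = 1.
p = 3, so q = 3/(3 - 1) = 1.5
|y|^q = 4.8961^1.5 = 10.8337
f*(4.8961) = 10.8337 / 1.5 = 7.2224


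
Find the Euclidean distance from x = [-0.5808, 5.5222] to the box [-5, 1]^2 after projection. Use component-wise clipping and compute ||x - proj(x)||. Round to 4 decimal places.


Project each component onto [-5, 1].
clip(-0.5808) = -0.5808, clip(5.5222) = 1.0
Projection = [-0.5808, 1.0]
Squared diffs: [0.0, 20.4503]
Distance = sqrt(20.4503) = 4.5222


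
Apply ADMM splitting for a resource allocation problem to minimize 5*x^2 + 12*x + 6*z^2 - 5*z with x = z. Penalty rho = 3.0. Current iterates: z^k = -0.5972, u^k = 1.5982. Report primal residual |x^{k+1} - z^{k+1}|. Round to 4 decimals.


ADMM iteration with rho = 3.0, z^k = -0.5972, u^k = 1.5982
Step 1: x-update.
Minimize 5*x^2 + 12*x + (3.0/2)*(x + 0.5972 + 1.5982)^2
FOC: (2*5 + 3.0)*x = -12 + 3.0*(-0.5972 - 1.5982)
x^{k+1} = -1.4297
Step 2: z-update.
Minimize 6*z^2 - 5*z + (3.0/2)*(-1.4297 - z + 1.5982)^2
FOC: (2*6 + 3.0)*z = 5 + 3.0*(-1.4297 + 1.5982)
z^{k+1} = 0.367
Step 3: u-update.
u^{k+1} = 1.5982 - 1.4297 - 0.367 = -0.1985
Step 4: Primal residual = |-1.4297 - 0.367| = 1.7967


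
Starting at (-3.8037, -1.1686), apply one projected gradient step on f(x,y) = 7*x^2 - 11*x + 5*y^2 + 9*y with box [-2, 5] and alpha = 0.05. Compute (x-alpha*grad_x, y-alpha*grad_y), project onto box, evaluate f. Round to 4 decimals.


Step 1: Compute gradient at (-3.8037, -1.1686).
grad_x = 2*7*-3.8037 - 11 = -64.2518
grad_y = 2*5*-1.1686 + 9 = -2.686
Step 2: Gradient step.
x_raw = -3.8037 - 0.05*-64.2518 = -0.5911
y_raw = -1.1686 - 0.05*-2.686 = -1.0343
Step 3: Project onto [-2, 5].
x_proj = clip(-0.5911) = -0.5911
y_proj = clip(-1.0343) = -1.0343
Step 4: Evaluate f.
f(-0.5911, -1.0343) = 4.9883


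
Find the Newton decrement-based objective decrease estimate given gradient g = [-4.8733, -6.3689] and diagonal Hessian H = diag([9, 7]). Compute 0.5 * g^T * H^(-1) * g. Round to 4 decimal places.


Step 1: H is diagonal, so H^(-1) * g = [-0.5415, -0.9098].
Step 2: g^T H^(-1) g = sum_i g_i^2 / H_ii
  = (-4.8733)^2/9 + (-6.3689)^2/7
  = 2.6388 + 5.7947 = 8.4335
Step 3: Objective decrease = 0.5 * g^T H^(-1) g = 4.2167


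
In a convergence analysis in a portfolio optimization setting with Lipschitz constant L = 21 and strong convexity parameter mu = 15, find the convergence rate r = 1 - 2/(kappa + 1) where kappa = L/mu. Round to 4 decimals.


Step 1: Compute the condition number.
kappa = L/mu = 21/15 = 1.4
Step 2: Compute the convergence rate.
r = 1 - 2/(kappa + 1) = 1 - 2*mu/(L + mu) = (L - mu)/(L + mu) = 6/36 = 0.1667


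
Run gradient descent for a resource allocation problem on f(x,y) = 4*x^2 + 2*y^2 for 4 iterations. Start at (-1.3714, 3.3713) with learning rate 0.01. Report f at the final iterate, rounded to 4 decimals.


Gradient descent on f(x,y) = 4*x^2 + 2*y^2.
Starting point: (-1.3714, 3.3713), alpha = 0.01
Step 1: grad_x = 2*4*-1.3714 = -10.9712, grad_y = 2*2*3.3713 = 13.4852
  x_1 = -1.3714 - 0.01*-10.9712 = -1.2617
  y_1 = 3.3713 - 0.01*13.4852 = 3.2364
Step 2: grad_x = 2*4*-1.2617 = -10.0935, grad_y = 2*2*3.2364 = 12.9458
  x_2 = -1.2617 - 0.01*-10.0935 = -1.1608
  y_2 = 3.2364 - 0.01*12.9458 = 3.107
Step 3: grad_x = 2*4*-1.1608 = -9.286, grad_y = 2*2*3.107 = 12.428
  x_3 = -1.1608 - 0.01*-9.286 = -1.0679
  y_3 = 3.107 - 0.01*12.428 = 2.9827
Step 4: grad_x = 2*4*-1.0679 = -8.5431, grad_y = 2*2*2.9827 = 11.9308
  x_4 = -1.0679 - 0.01*-8.5431 = -0.9825
  y_4 = 2.9827 - 0.01*11.9308 = 2.8634
f(-0.9825, 2.8634) = 4*(-0.9825)^2 + 2*2.8634^2 = 20.2591


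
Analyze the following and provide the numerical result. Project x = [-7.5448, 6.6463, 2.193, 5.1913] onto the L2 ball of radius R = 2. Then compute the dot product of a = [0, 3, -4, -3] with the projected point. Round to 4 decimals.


Step 1: Compute ||x|| (intermediates to 6 decimals).
||x|| = sqrt((-7.5448)^2 + 6.6463^2 + 2.193^2 + 5.1913^2) = 11.526324
Step 2: Project.
Since ||x|| > R, scale = R/||x|| = 2/11.526324 = 0.173516, proj(x) = scale * x
proj(x) = [-1.309144, 1.153239, 0.380521, 0.900774]
Step 3: Dot product.
a^T * proj(x) = 0*(-1.309144) + 3*1.153239 - 4*0.380521 - 3*0.900774 = -0.7647


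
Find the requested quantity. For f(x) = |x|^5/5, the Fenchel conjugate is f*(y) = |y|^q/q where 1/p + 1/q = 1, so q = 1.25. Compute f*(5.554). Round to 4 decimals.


The conjugate exponent q satisfies 1/p + 1/q = 1.
p = 5, so q = 5/(5 - 1) = 1.25
|y|^q = 5.554^1.25 = 8.5262
f*(5.554) = 8.5262 / 1.25 = 6.821


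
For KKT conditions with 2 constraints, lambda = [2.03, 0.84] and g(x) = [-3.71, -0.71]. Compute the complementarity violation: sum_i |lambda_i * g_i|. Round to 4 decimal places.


KKT complementary slackness check:
lambda_1 * g_1 = 2.03 * -3.71 = -7.5313
lambda_2 * g_2 = 0.84 * -0.71 = -0.5964
Total violation = 7.5313 + 0.5964 = 8.1277


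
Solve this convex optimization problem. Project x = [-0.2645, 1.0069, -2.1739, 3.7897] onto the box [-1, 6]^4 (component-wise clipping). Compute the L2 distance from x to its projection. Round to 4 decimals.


Project each component onto [-1, 6].
clip(-0.2645) = -0.2645, clip(1.0069) = 1.0069, clip(-2.1739) = -1.0, clip(3.7897) = 3.7897
Projection = [-0.2645, 1.0069, -1.0, 3.7897]
Squared diffs: [0.0, 0.0, 1.378, 0.0]
Distance = sqrt(1.378) = 1.1739


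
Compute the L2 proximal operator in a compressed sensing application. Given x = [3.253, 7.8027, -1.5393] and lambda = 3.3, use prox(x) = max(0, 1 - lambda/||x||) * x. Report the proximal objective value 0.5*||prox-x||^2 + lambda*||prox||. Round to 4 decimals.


Step 1: Compute ||x||.
||x|| = 8.5926
Step 2: Compute scaling factor.
scale = max(0, 1 - 3.3/8.5926) = 0.616
Step 3: prox(x) = [2.0037, 4.8061, -0.9481]
||prox(x)|| = 5.2926
Step 4: Proximal objective.
0.5*||prox-x||^2 = 5.445
lambda*||prox|| = 17.4656
Total = 22.9107


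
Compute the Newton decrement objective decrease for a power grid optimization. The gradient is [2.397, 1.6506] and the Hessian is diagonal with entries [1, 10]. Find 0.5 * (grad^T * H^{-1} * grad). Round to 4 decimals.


Step 1: H is diagonal, so H^(-1) * g = [2.397, 0.1651].
Step 2: g^T H^(-1) g = sum_i g_i^2 / H_ii
  = (2.397)^2/1 + (1.6506)^2/10
  = 5.7456 + 0.2724 = 6.0181
Step 3: Objective decrease = 0.5 * g^T H^(-1) g = 3.009


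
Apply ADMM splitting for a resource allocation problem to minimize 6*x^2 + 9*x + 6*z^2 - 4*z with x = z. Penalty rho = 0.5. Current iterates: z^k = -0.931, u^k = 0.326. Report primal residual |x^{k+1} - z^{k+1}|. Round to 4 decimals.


ADMM iteration with rho = 0.5, z^k = -0.931, u^k = 0.326
Step 1: x-update.
Minimize 6*x^2 + 9*x + (0.5/2)*(x + 0.931 + 0.326)^2
FOC: (2*6 + 0.5)*x = -9 + 0.5*(-0.931 - 0.326)
x^{k+1} = -0.7703
Step 2: z-update.
Minimize 6*z^2 - 4*z + (0.5/2)*(-0.7703 - z + 0.326)^2
FOC: (2*6 + 0.5)*z = 4 + 0.5*(-0.7703 + 0.326)
z^{k+1} = 0.3022
Step 3: u-update.
u^{k+1} = 0.326 - 0.7703 - 0.3022 = -0.7465
Step 4: Primal residual = |-0.7703 - 0.3022| = 1.0725


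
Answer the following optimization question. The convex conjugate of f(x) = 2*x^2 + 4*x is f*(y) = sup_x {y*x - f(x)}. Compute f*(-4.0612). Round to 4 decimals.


f*(y) = sup_x {y*x - a*x^2 - b*x} = sup_x {(y-b)*x - a*x^2}
FOC: (y - b) - 2a*x = 0 => x* = (y - b)/(2a)
x* = (-4.0612 - 4)/(2*2) = -2.0153
f*(-4.0612) = (y-b)^2/(4a) = (-4.0612 - 4)^2/(4*2)
= 64.9829/8 = 8.1229


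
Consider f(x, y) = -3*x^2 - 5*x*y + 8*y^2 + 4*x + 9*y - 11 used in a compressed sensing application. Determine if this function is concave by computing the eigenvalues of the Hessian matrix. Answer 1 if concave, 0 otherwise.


The Hessian of f(x,y) = -3*x^2 - 5*x*y + 8*y^2 + 4*x + 9*y - 11 is:
H = [[-6, -5], [-5, 16]]
Trace = -6 + 16 = 10
Determinant = -6*16 - (-5)^2 = -121
Discriminant = (10)^2 - 4*-121 = 584.0
Eigenvalues: lambda_1 = -7.083, lambda_2 = 17.083
The function is not concave.

0


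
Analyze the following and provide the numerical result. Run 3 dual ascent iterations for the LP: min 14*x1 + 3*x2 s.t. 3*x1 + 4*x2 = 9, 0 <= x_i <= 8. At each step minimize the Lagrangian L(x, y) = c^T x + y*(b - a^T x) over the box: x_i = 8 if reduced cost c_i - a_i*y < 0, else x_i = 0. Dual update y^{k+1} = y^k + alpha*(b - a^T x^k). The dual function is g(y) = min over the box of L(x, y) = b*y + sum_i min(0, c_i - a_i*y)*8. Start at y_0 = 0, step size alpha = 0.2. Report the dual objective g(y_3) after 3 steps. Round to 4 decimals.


Dual ascent for LP: min 14*x1 + 3*x2, 3*x1 + 4*x2 = 9, 0 <= x_i <= 8
Step 1: y^k = 0.0, reduced costs: (14.0, 3.0)
  x^k = (0.0, 0.0), subgradient = b - a^T x = 9.0
  y^{k+1} = 0.0 + 0.2*9.0 = 1.8
Step 2: y^k = 1.8, reduced costs: (8.6, -4.2)
  x^k = (0.0, 8.0), subgradient = b - a^T x = -23.0
  y^{k+1} = 1.8 + 0.2*-23.0 = -2.8
Step 3: y^k = -2.8, reduced costs: (22.4, 14.2)
  x^k = (0.0, 0.0), subgradient = b - a^T x = 9.0
  y^{k+1} = -2.8 + 0.2*9.0 = -1.0
Dual objective at y_3 = -1.0: reduced costs (17.0, 7.0), box minimizer x = (0.0, 0.0)
g(y_3) = b*y + (c1 - a1*y)*x1 + (c2 - a2*y)*x2 = 9*(-1.0) + 17.0*0.0 + 7.0*0.0 = -9.0 + 0.0 + 0.0 = -9.0


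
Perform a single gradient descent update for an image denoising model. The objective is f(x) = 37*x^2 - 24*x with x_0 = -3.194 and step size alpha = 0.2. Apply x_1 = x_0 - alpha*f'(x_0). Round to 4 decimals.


We compute the gradient at x_0 and apply the update.
f'(x) = 74*x - 24
f'(-3.194) = 74*-3.194 - 24 = -260.356
x_1 = -3.194 - 0.2*-260.356 = 48.8772


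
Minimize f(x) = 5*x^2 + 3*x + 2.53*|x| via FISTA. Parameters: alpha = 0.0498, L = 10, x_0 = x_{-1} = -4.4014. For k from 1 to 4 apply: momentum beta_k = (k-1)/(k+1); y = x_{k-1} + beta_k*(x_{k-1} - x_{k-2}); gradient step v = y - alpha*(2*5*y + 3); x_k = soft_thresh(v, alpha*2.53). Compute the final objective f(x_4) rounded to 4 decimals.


FISTA on f(x) = 5*x^2 + 3*x + 2.53*|x|
L = 10, alpha = 0.0498
Iteration 1: beta = 0.0, y = -4.4014 + 0.0*(-4.4014 + 4.4014) = -4.4014
  grad(y) = -41.014, v = y - alpha*grad = -2.3589
  prox(v) = soft_thresh(-2.3589, 0.126) = -2.2329
Iteration 2: beta = 0.3333, y = -2.2329 + 0.3333*(-2.2329 + 4.4014) = -1.5101
  grad(y) = -12.1008, v = y - alpha*grad = -0.9075
  prox(v) = soft_thresh(-0.9075, 0.126) = -0.7815
Iteration 3: beta = 0.5, y = -0.7815 + 0.5*(-0.7815 + 2.2329) = -0.0557
  grad(y) = 2.4426, v = y - alpha*grad = -0.1774
  prox(v) = soft_thresh(-0.1774, 0.126) = -0.0514
Iteration 4: beta = 0.6, y = -0.0514 + 0.6*(-0.0514 + 0.7815) = 0.3867
  grad(y) = 6.8666, v = y - alpha*grad = 0.0447
  prox(v) = soft_thresh(0.0447, 0.126) = 0.0
f(x_4) = 5*0.0^2 + 3*0.0 + 2.53*|0.0| = 0.0


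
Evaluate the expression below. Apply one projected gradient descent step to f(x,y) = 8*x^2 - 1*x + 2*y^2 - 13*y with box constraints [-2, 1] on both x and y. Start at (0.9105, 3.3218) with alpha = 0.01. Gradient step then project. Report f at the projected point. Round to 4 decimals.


Step 1: Compute gradient at (0.9105, 3.3218).
grad_x = 2*8*0.9105 - 1 = 13.568
grad_y = 2*2*3.3218 - 13 = 0.2872
Step 2: Gradient step.
x_raw = 0.9105 - 0.01*13.568 = 0.7748
y_raw = 3.3218 - 0.01*0.2872 = 3.3189
Step 3: Project onto [-2, 1].
x_proj = clip(0.7748) = 0.7748
y_proj = clip(3.3189) = 1.0
Step 4: Evaluate f.
f(0.7748, 1.0) = -6.9721


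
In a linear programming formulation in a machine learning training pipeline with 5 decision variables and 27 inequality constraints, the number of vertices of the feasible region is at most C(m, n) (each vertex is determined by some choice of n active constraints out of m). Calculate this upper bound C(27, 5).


Each vertex corresponds to some choice of n active constraints out of m, so the number of vertices is at most C(m, n) = m! / (n!(m-n)!).
m = 27, n = 5
Numerator: 27 * 26 * 25 * 24 * 23
Denominator: 5! = 120
C(27, 5) = 80730


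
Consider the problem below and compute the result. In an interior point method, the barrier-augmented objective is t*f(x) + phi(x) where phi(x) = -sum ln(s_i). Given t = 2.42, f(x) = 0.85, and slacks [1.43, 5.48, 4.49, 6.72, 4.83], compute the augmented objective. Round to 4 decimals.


Step 1: Compute log-barrier.
ln values: [0.3577, 1.7011, 1.5019, 1.9051, 1.5748]
phi = -(0.3577 + 1.7011 + 1.5019 + 1.9051 + 1.5748) = -7.0406
Step 2: Compute augmented objective.
t*f(x) = 2.42*0.85 = 2.057
Total = 2.057 - 7.0406 = -4.9836


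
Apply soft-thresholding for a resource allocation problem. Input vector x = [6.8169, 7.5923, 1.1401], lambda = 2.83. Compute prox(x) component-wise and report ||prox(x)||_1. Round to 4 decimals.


Soft-thresholding with lambda = 2.83:
prox(6.8169) = sign(6.8169)*max(|6.8169| - 2.83, 0) = 3.9869
prox(7.5923) = sign(7.5923)*max(|7.5923| - 2.83, 0) = 4.7623
prox(1.1401) = sign(1.1401)*max(|1.1401| - 2.83, 0) = 0.0
prox(x) = [3.9869, 4.7623, 0.0]
||prox(x)||_1 = 3.9869 + 4.7623 + 0.0 = 8.7492


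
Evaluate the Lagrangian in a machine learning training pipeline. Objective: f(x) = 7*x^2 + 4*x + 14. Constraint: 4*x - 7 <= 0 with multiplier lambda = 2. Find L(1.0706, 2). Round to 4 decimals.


Step 1: Evaluate f(x).
f(1.0706) = 7*1.0706^2 + 4*1.0706 + 14 = 26.3057
Step 2: Evaluate g(x).
g(1.0706) = 4*1.0706 - 7 = -2.7176
Step 3: Compute Lagrangian.
L = 26.3057 + 2*-2.7176 = 20.8705


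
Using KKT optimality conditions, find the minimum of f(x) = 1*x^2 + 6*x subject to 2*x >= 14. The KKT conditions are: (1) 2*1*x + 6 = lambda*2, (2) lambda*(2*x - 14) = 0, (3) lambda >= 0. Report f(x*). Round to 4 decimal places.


Step 1: Try lambda = 0 (constraint inactive).
x_unc = -6/(2*1) = -3.0
Check: 2*-3.0 = -6.0 < 14 -- violated!
Step 2: Constraint must be active: 2*x = 14
x* = 14/2 = 7.0
lambda = (2*1*7.0 + 6)/2 = 10.0
Step 3: Compute optimal value.
f(x*) = 1*7.0^2 + 6*7.0 = 91.0


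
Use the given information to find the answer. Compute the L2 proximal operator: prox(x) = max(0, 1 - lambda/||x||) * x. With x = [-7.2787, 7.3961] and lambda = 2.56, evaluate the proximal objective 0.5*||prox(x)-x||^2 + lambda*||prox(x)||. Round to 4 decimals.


Step 1: Compute ||x||.
||x|| = 10.377
Step 2: Compute scaling factor.
scale = max(0, 1 - 2.56/10.377) = 0.7533
Step 3: prox(x) = [-5.483, 5.5715]
||prox(x)|| = 7.817
Step 4: Proximal objective.
0.5*||prox-x||^2 = 3.2768
lambda*||prox|| = 20.0115
Total = 23.2883


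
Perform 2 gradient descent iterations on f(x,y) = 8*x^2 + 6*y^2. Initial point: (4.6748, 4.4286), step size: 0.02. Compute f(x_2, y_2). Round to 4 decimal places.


Gradient descent on f(x,y) = 8*x^2 + 6*y^2.
Starting point: (4.6748, 4.4286), alpha = 0.02
Step 1: grad_x = 2*8*4.6748 = 74.7968, grad_y = 2*6*4.4286 = 53.1432
  x_1 = 4.6748 - 0.02*74.7968 = 3.1789
  y_1 = 4.4286 - 0.02*53.1432 = 3.3657
Step 2: grad_x = 2*8*3.1789 = 50.8618, grad_y = 2*6*3.3657 = 40.3888
  x_2 = 3.1789 - 0.02*50.8618 = 2.1616
  y_2 = 3.3657 - 0.02*40.3888 = 2.558
f(2.1616, 2.558) = 8*2.1616^2 + 6*2.558^2 = 76.64


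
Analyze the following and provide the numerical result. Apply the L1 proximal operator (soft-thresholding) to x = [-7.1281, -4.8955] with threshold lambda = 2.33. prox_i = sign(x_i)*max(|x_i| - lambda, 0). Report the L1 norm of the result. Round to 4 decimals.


Soft-thresholding with lambda = 2.33:
prox(-7.1281) = sign(-7.1281)*max(|-7.1281| - 2.33, 0) = -4.7981
prox(-4.8955) = sign(-4.8955)*max(|-4.8955| - 2.33, 0) = -2.5655
prox(x) = [-4.7981, -2.5655]
||prox(x)||_1 = 4.7981 + 2.5655 = 7.3636


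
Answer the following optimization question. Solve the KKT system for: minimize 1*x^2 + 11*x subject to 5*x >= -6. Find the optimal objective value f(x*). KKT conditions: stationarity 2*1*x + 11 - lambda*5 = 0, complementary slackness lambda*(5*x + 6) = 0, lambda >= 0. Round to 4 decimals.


Step 1: Try lambda = 0 (constraint inactive).
x_unc = -11/(2*1) = -5.5
Check: 5*-5.5 = -27.5 < -6 -- violated!
Step 2: Constraint must be active: 5*x = -6
x* = -6/5 = -1.2
lambda = (2*1*(-1.2) + 11)/5 = 1.72
Step 3: Compute optimal value.
f(x*) = 1*(-1.2)^2 + 11*(-1.2) = -11.76


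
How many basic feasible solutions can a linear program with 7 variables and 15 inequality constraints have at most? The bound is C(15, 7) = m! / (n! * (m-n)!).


Each vertex corresponds to some choice of n active constraints out of m, so the number of vertices is at most C(m, n) = m! / (n!(m-n)!).
m = 15, n = 7
Numerator: 15 * 14 * 13 * 12 * 11 * 10 * 9
Denominator: 7! = 5040
C(15, 7) = 6435


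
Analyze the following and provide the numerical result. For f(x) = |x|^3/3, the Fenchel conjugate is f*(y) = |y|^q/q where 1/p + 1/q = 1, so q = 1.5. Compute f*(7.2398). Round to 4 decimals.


The conjugate exponent q satisfies 1/p + 1/q = 1.
p = 3, so q = 3/(3 - 1) = 1.5
|y|^q = 7.2398^1.5 = 19.48
f*(7.2398) = 19.48 / 1.5 = 12.9867


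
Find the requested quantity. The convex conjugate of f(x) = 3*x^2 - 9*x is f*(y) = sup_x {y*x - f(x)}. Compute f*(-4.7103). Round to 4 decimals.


f*(y) = sup_x {y*x - a*x^2 - b*x} = sup_x {(y-b)*x - a*x^2}
FOC: (y - b) - 2a*x = 0 => x* = (y - b)/(2a)
x* = (-4.7103 + 9)/(2*3) = 0.715
f*(-4.7103) = (y-b)^2/(4a) = (-4.7103 + 9)^2/(4*3)
= 18.4015/12 = 1.5335
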